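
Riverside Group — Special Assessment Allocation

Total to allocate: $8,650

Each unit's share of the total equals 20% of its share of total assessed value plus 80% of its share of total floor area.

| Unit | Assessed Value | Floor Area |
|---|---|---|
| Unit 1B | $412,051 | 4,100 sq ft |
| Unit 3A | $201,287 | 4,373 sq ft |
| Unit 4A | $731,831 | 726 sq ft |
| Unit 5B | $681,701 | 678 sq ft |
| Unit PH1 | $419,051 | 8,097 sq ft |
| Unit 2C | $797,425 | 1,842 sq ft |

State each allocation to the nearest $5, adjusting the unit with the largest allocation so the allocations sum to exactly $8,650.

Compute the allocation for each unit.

Unit 1B: $1,650; Unit 3A: $1,635; Unit 4A: $645; Unit 5B: $600; Unit PH1: $3,050; Unit 2C: $1,070

Assessed value total 3,243,346; floor area total 19,816.
Blended shares (20% assessed value + 80% floor area): Unit 1B 0.1909; Unit 3A 0.1890; Unit 4A 0.0744; Unit 5B 0.0694; Unit PH1 0.3527; Unit 2C 0.1235.
Proportional shares: Unit 1B 1,651.56; Unit 3A 1,634.47; Unit 4A 643.89; Unit 5B 600.39; Unit PH1 3,051.10; Unit 2C 1,068.60.
At nearest $5: Unit 1B $1,650; Unit 3A $1,635; Unit 4A $645; Unit 5B $600; Unit PH1 $3,050; Unit 2C $1,070. Sum = $8,650.
No rounding difference to absorb.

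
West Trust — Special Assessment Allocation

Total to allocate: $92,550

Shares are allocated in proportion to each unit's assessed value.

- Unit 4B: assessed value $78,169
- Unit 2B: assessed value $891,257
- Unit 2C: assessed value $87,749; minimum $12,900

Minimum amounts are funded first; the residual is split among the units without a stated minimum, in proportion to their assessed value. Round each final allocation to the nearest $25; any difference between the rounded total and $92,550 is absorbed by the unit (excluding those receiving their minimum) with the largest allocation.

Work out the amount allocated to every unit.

Unit 4B: $6,425; Unit 2B: $73,225; Unit 2C: $12,900

Minimums first: Unit 2C $12,900. Remaining pool $79,650.
Remaining pool split over remaining assessed value 969,426: Unit 4B 6,422.52 → $6,425; Unit 2B 73,227.48 → $73,225.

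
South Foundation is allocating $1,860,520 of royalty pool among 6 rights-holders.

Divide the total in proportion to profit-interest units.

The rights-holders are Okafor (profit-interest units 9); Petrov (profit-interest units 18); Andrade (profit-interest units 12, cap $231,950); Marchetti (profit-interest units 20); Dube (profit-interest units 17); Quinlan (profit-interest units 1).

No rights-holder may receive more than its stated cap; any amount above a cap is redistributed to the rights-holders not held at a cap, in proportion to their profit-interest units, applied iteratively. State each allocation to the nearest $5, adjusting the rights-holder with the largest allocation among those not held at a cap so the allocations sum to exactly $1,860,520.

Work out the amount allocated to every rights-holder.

Sum of profit-interest units: 77.
Unconstrained shares: Okafor 217,463.38; Petrov 434,926.75; Andrade 289,951.17; Marchetti 483,251.95; Dube 410,764.16; Quinlan 24,162.60.
Held at cap: Andrade ($231,950); remaining pool $1,628,570 reallocated over remaining profit-interest units 65.
Remaining shares: Okafor 225,494.31 → $225,495; Petrov 450,988.62 → $450,990; Marchetti 501,098.46 → $501,100; Dube 425,933.69 → $425,935; Quinlan 25,054.92 → $25,055.
Rounding difference −$5 applied to Marchetti → $501,095.

Okafor: $225,495; Petrov: $450,990; Andrade: $231,950; Marchetti: $501,095; Dube: $425,935; Quinlan: $25,055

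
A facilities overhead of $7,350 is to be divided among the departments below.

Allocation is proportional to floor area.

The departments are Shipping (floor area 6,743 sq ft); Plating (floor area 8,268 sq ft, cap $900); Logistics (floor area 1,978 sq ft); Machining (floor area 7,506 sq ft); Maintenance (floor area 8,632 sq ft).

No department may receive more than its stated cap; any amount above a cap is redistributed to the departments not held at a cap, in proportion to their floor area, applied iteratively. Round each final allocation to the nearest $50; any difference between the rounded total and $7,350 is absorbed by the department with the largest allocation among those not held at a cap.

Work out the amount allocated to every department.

Combined floor area = 33,127.
Proportional shares (ignoring caps): Shipping 1,496.09; Plating 1,834.45; Logistics 438.87; Machining 1,665.38; Maintenance 1,915.21.
Cap binds for Plating ($900); balance $6,450 reallocated over remaining floor area 24,859.
Redistributed shares: Shipping 1,749.56 → $1,750; Logistics 513.22 → $500; Machining 1,947.53 → $1,950; Maintenance 2,239.69 → $2,250.

Shipping: $1,750 · Plating: $900 · Logistics: $500 · Machining: $1,950 · Maintenance: $2,250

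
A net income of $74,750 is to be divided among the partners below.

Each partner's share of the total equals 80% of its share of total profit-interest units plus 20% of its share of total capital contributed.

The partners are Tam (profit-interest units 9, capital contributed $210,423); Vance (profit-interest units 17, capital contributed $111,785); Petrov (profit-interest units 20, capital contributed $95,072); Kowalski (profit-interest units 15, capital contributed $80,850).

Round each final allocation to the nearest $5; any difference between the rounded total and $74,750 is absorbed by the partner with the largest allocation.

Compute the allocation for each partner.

Tam: $15,140 | Vance: $20,020 | Petrov: $22,460 | Kowalski: $17,130

Totals — profit-interest units 61, capital contributed 498,130.
Composite weights (80% profit-interest units + 20% capital contributed): Tam 0.2025; Vance 0.2678; Petrov 0.3005; Kowalski 0.2292.
Unrounded shares: Tam 15,138.22; Vance 20,020.49; Petrov 22,459.88; Kowalski 17,131.41.
After rounding ($5): Tam $15,140; Vance $20,020; Petrov $22,460; Kowalski $17,130. Sum = $74,750.
Rounded total matches; no reconciliation needed.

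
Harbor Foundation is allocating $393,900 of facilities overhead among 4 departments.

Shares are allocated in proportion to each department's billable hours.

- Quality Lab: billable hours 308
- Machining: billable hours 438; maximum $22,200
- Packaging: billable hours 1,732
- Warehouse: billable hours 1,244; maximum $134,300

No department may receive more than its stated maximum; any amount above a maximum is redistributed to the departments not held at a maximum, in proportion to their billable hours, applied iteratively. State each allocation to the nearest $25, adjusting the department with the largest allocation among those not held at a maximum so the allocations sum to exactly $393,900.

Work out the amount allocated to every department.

Billable hours total: 3,722.
Unconstrained shares: Quality Lab 32,595.70; Machining 46,353.63; Packaging 183,297.90; Warehouse 131,652.77.
Held at cap: Machining ($22,200); balance $371,700 reallocated over remaining billable hours 3,284.
Held at cap: Warehouse ($134,300); balance $237,400 reallocated over remaining billable hours 2,040.
Remaining shares: Quality Lab 35,842.75 → $35,850; Packaging 201,557.25 → $201,550.

Quality Lab: $35,850 | Machining: $22,200 | Packaging: $201,550 | Warehouse: $134,300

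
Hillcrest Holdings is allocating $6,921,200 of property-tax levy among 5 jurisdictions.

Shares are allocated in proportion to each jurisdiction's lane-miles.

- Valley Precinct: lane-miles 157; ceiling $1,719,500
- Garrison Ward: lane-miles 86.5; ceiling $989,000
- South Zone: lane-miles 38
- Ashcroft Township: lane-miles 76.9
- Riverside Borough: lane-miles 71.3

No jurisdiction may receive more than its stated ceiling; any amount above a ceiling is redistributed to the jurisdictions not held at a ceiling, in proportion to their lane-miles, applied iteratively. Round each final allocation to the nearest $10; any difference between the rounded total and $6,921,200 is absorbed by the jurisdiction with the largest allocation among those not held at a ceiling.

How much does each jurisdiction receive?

Valley Precinct: $1,719,500 | Garrison Ward: $989,000 | South Zone: $859,730 | Ashcroft Township: $1,739,840 | Riverside Borough: $1,613,130

Lane-miles total: 429.7.
Pro-rata shares before constraints: Valley Precinct 2,528,807.07; Garrison Ward 1,393,259.95; South Zone 612,067.95; Ashcroft Township 1,238,632.26; Riverside Borough 1,148,432.77.
Held at cap: Valley Precinct ($1,719,500), Garrison Ward ($989,000); remaining pool $4,212,700 reallocated over remaining lane-miles 186.2.
Shares after redistribution: South Zone 859,734.69 → $859,730; Ashcroft Township 1,739,831.53 → $1,739,830; Riverside Borough 1,613,133.78 → $1,613,130.
Rounding difference +$10 applied to Ashcroft Township → $1,739,840.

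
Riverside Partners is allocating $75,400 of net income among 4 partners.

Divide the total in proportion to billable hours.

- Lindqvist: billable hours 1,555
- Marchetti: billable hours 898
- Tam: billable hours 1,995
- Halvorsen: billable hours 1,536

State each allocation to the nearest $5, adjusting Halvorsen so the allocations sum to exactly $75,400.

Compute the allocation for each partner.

Total billable hours = 5,984.
Unrounded shares: Lindqvist 1,555/5,984 × $75,400 = 19,593.42; Marchetti 898/5,984 × $75,400 = 11,315.04; Tam 1,995/5,984 × $75,400 = 25,137.53; Halvorsen 1,536/5,984 × $75,400 = 19,354.01.
Rounded to nearest $5: Lindqvist $19,595; Marchetti $11,315; Tam $25,140; Halvorsen $19,355. Sum = $75,405.
Difference $75,400 − $75,405 = −$5 applied to Halvorsen: Halvorsen becomes $19,350.

Lindqvist: $19,595 · Marchetti: $11,315 · Tam: $25,140 · Halvorsen: $19,350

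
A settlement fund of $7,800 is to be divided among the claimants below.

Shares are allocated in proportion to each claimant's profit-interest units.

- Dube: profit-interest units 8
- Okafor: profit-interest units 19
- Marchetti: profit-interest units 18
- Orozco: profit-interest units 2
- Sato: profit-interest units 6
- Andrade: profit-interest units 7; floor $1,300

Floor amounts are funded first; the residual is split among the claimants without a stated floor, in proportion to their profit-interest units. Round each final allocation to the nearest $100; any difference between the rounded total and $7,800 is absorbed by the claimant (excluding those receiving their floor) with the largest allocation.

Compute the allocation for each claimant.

Dube: $1,000 · Okafor: $2,400 · Marchetti: $2,200 · Orozco: $200 · Sato: $700 · Andrade: $1,300

Minimums first: Andrade $1,300. Residual $6,500.
Residual split over remaining profit-interest units 53: Dube 981.13 → $1,000; Okafor 2,330.19 → $2,300; Marchetti 2,207.55 → $2,200; Orozco 245.28 → $200; Sato 735.85 → $700.
Rounding difference +$100 applied to Okafor → $2,400.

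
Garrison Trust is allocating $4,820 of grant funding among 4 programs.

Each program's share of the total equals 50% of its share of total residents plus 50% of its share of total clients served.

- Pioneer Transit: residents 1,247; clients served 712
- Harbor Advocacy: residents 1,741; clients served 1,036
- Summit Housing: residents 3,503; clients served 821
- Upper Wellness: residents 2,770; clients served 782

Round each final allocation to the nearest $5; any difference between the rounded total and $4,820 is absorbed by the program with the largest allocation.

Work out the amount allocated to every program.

Totals — residents 9,261, clients served 3,351.
Composite weights (50% residents + 50% clients served): Pioneer Transit 0.1736; Harbor Advocacy 0.2486; Summit Housing 0.3116; Upper Wellness 0.2662.
Unrounded shares: Pioneer Transit 836.57; Harbor Advocacy 1,198.14; Summit Housing 1,502.04; Upper Wellness 1,283.25.
At nearest $5: Pioneer Transit $835; Harbor Advocacy $1,200; Summit Housing $1,500; Upper Wellness $1,285. Sum = $4,820.
Sum already equals the total — no adjustment.

Pioneer Transit: $835 · Harbor Advocacy: $1,200 · Summit Housing: $1,500 · Upper Wellness: $1,285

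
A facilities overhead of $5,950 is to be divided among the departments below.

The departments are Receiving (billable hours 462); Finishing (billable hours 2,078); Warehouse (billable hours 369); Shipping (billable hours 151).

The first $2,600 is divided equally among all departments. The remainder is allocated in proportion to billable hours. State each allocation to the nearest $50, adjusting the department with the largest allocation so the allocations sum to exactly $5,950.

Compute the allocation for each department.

Receiving: $1,150; Finishing: $2,950; Warehouse: $1,050; Shipping: $800

First tranche $2,600 split equally: $650 each.
Remainder $3,350 by billable hours (total 3,060): Receiving 505.78 → $500; Finishing 2,274.93 → $2,250; Warehouse 403.97 → $400; Shipping 165.31 → $150.
Rounding difference +$50 on remainder applied to Finishing.
Totals: Receiving $650 + $500 = $1,150; Finishing $650 + $2,300 = $2,950; Warehouse $650 + $400 = $1,050; Shipping $650 + $150 = $800.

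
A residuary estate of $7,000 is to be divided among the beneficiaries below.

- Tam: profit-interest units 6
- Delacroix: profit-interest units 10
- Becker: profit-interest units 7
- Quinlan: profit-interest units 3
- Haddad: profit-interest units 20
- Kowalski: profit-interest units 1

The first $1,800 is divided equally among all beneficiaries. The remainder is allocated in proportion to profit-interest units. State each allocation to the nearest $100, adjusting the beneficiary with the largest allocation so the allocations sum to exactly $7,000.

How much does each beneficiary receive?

Tam: $1,000; Delacroix: $1,400; Becker: $1,100; Quinlan: $600; Haddad: $2,500; Kowalski: $400

First tranche $1,800 split equally: $300 each.
Remainder $5,200 by profit-interest units (total 47): Tam 663.83 → $700; Delacroix 1,106.38 → $1,100; Becker 774.47 → $800; Quinlan 331.91 → $300; Haddad 2,212.77 → $2,200; Kowalski 110.64 → $100.
Totals: Tam $300 + $700 = $1,000; Delacroix $300 + $1,100 = $1,400; Becker $300 + $800 = $1,100; Quinlan $300 + $300 = $600; Haddad $300 + $2,200 = $2,500; Kowalski $300 + $100 = $400.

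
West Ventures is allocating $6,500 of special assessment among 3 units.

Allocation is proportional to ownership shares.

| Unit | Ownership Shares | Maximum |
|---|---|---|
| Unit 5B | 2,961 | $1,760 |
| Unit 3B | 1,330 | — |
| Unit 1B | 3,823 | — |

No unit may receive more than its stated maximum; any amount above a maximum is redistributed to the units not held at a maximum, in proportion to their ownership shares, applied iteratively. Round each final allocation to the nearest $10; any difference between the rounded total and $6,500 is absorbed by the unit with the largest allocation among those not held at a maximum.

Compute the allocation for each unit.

Total ownership shares = 8,114.
Proportional shares (ignoring caps): Unit 5B 2,372.01; Unit 3B 1,065.44; Unit 1B 3,062.55.
Capped: Unit 5B ($1,760); balance $4,740 reallocated over remaining ownership shares 5,153.
Redistributed shares: Unit 3B 1,223.40 → $1,220; Unit 1B 3,516.60 → $3,520.

Unit 5B: $1,760 | Unit 3B: $1,220 | Unit 1B: $3,520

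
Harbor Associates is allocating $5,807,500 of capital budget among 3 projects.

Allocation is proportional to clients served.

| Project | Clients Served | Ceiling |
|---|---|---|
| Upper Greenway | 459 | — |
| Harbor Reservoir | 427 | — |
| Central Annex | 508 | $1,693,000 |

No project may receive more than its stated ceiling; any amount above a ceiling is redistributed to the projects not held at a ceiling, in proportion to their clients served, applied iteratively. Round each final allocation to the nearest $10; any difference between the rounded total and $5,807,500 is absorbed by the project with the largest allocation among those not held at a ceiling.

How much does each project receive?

Combined clients served = 1,394.
Unconstrained shares: Upper Greenway 1,912,225.61; Harbor Reservoir 1,778,911.41; Central Annex 2,116,362.98.
Held at cap: Central Annex ($1,693,000); residual $4,114,500 reallocated over remaining clients served 886.
Redistributed shares: Upper Greenway 2,131,552.48 → $2,131,550; Harbor Reservoir 1,982,947.52 → $1,982,950.

Upper Greenway: $2,131,550; Harbor Reservoir: $1,982,950; Central Annex: $1,693,000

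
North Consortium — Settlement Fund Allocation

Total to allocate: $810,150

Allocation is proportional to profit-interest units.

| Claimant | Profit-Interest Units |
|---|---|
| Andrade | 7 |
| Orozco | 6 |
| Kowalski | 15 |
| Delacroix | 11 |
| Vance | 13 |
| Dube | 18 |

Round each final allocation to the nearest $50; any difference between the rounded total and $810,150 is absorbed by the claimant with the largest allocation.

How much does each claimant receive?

Andrade: $81,000; Orozco: $69,450; Kowalski: $173,600; Delacroix: $127,300; Vance: $150,450; Dube: $208,350

Profit-interest units total: 70.
Unrounded shares: Andrade 7/70 × $810,150 = 81,015.00; Orozco 6/70 × $810,150 = 69,441.43; Kowalski 15/70 × $810,150 = 173,603.57; Delacroix 11/70 × $810,150 = 127,309.29; Vance 13/70 × $810,150 = 150,456.43; Dube 18/70 × $810,150 = 208,324.29.
Rounded to nearest $50: Andrade $81,000; Orozco $69,450; Kowalski $173,600; Delacroix $127,300; Vance $150,450; Dube $208,300. Sum = $810,100.
Difference $810,150 − $810,100 = +$50 applied to largest allocation (Dube): Dube becomes $208,350.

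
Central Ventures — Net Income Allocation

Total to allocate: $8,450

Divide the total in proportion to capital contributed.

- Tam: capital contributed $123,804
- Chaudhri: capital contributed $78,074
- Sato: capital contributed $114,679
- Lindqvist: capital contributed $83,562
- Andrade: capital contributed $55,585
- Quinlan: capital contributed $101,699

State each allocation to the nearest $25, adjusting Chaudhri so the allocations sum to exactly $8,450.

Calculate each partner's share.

Tam: $1,875 · Chaudhri: $1,150 · Sato: $1,750 · Lindqvist: $1,275 · Andrade: $850 · Quinlan: $1,550

Capital contributed total: 557,403.
Raw shares: Tam 123,804/557,403 × $8,450 = 1,876.82; Chaudhri 78,074/557,403 × $8,450 = 1,183.57; Sato 114,679/557,403 × $8,450 = 1,738.49; Lindqvist 83,562/557,403 × $8,450 = 1,266.77; Andrade 55,585/557,403 × $8,450 = 842.65; Quinlan 101,699/557,403 × $8,450 = 1,541.71.
Rounded to nearest $25: Tam $1,875; Chaudhri $1,175; Sato $1,750; Lindqvist $1,275; Andrade $850; Quinlan $1,550. Sum = $8,475.
Difference $8,450 − $8,475 = −$25 applied to Chaudhri: Chaudhri becomes $1,150.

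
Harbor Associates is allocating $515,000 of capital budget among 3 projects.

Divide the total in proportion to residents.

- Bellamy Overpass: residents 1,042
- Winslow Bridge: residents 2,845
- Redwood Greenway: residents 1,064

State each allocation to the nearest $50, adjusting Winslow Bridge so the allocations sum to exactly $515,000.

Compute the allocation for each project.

Combined residents = 4,951.
Proportional shares: Bellamy Overpass 1,042/4,951 × $515,000 = 108,388.20; Winslow Bridge 2,845/4,951 × $515,000 = 295,935.16; Redwood Greenway 1,064/4,951 × $515,000 = 110,676.63.
Rounded to nearest $50: Bellamy Overpass $108,400; Winslow Bridge $295,950; Redwood Greenway $110,700. Sum = $515,050.
Difference $515,000 − $515,050 = −$50 applied to Winslow Bridge: Winslow Bridge becomes $295,900.

Bellamy Overpass: $108,400; Winslow Bridge: $295,900; Redwood Greenway: $110,700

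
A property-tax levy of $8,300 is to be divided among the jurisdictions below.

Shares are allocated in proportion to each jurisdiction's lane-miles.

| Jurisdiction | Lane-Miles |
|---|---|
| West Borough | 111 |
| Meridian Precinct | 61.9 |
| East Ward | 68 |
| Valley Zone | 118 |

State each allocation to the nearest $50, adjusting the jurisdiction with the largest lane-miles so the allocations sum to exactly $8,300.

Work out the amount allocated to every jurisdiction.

West Borough: $2,550 | Meridian Precinct: $1,450 | East Ward: $1,550 | Valley Zone: $2,750

Combined lane-miles = 111 + 61.9 + 68 + 118 = 358.9.
Proportional shares: West Borough 2,567.01; Meridian Precinct 1,431.51; East Ward 1,572.58; Valley Zone 2,728.89.
Rounded to nearest $50: West Borough $2,550; Meridian Precinct $1,450; East Ward $1,550; Valley Zone $2,750. Sum = $8,300.
No rounding difference to absorb.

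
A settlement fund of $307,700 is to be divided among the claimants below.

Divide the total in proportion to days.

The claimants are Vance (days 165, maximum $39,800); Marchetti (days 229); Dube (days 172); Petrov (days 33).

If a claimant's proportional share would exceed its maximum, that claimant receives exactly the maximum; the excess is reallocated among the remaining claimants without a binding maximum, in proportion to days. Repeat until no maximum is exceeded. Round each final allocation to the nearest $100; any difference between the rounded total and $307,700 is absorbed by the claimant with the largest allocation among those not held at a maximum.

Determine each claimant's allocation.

Vance: $39,800 | Marchetti: $141,300 | Dube: $106,200 | Petrov: $20,400

Sum of days: 599.
Unconstrained shares: Vance 84,758.76; Marchetti 117,634.89; Dube 88,354.59; Petrov 16,951.75.
Held at cap: Vance ($39,800); balance $267,900 reallocated over remaining days 434.
Remaining shares: Marchetti 141,357.37 → $141,400; Dube 106,172.35 → $106,200; Petrov 20,370.28 → $20,400.
Rounding difference −$100 applied to Marchetti → $141,300.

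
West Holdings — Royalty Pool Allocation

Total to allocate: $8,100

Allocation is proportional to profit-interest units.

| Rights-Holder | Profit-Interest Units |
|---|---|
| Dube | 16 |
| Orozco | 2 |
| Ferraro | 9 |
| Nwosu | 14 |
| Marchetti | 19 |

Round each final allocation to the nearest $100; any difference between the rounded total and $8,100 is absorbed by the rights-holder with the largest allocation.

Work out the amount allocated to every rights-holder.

Dube: $2,200 | Orozco: $300 | Ferraro: $1,200 | Nwosu: $1,900 | Marchetti: $2,500

Sum of profit-interest units: 60.
Proportional shares: Dube 16/60 × $8,100 = 2,160.00; Orozco 2/60 × $8,100 = 270.00; Ferraro 9/60 × $8,100 = 1,215.00; Nwosu 14/60 × $8,100 = 1,890.00; Marchetti 19/60 × $8,100 = 2,565.00.
Rounded to nearest $100: Dube $2,200; Orozco $300; Ferraro $1,200; Nwosu $1,900; Marchetti $2,600. Sum = $8,200.
Difference $8,100 − $8,200 = −$100 applied to largest allocation (Marchetti): Marchetti becomes $2,500.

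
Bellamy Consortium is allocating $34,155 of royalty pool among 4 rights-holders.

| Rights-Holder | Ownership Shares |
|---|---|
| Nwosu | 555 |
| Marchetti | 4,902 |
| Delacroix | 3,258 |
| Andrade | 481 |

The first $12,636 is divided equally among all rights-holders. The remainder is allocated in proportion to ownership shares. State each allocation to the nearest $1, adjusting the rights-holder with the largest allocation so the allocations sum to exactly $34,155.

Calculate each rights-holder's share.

Nwosu: $4,458 | Marchetti: $14,629 | Delacroix: $10,783 | Andrade: $4,285

$12,636 shared equally gives $3,159 per rights-holder.
Remainder $21,519 by ownership shares (total 9,196): Nwosu 1,298.72 → $1,299; Marchetti 11,470.87 → $11,471; Delacroix 7,623.85 → $7,624; Andrade 1,125.56 → $1,126.
Rounding difference −$1 on remainder applied to Marchetti.
Totals: Nwosu $3,159 + $1,299 = $4,458; Marchetti $3,159 + $11,470 = $14,629; Delacroix $3,159 + $7,624 = $10,783; Andrade $3,159 + $1,126 = $4,285.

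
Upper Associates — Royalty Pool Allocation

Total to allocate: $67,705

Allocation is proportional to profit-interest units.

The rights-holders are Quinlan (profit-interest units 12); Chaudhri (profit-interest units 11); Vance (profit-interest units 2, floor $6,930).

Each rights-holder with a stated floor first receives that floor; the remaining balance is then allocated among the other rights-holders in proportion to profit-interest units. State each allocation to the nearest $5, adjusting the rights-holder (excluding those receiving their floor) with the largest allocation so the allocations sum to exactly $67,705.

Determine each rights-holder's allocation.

Quinlan: $31,710 | Chaudhri: $29,065 | Vance: $6,930

Fund the minimums — Vance $6,930. Remaining pool $60,775.
Remaining pool split over remaining profit-interest units 23: Quinlan 31,708.70 → $31,710; Chaudhri 29,066.30 → $29,065.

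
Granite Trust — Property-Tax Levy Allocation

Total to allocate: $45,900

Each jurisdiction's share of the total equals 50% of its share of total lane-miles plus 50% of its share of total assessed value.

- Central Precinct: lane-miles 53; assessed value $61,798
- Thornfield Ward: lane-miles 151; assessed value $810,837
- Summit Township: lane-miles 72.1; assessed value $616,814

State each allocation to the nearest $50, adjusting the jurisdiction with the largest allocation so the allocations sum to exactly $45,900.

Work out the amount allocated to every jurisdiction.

Central Precinct: $5,350; Thornfield Ward: $25,050; Summit Township: $15,500

Lane-miles total 276.1; assessed value total 1,489,449.
Blended shares (50% lane-miles + 50% assessed value): Central Precinct 0.1167; Thornfield Ward 0.5456; Summit Township 0.3376.
Proportional shares: Central Precinct 5,357.68; Thornfield Ward 25,045.12; Summit Township 15,497.21.
After rounding ($50): Central Precinct $5,350; Thornfield Ward $25,050; Summit Township $15,500. Sum = $45,900.
Rounded total matches; no reconciliation needed.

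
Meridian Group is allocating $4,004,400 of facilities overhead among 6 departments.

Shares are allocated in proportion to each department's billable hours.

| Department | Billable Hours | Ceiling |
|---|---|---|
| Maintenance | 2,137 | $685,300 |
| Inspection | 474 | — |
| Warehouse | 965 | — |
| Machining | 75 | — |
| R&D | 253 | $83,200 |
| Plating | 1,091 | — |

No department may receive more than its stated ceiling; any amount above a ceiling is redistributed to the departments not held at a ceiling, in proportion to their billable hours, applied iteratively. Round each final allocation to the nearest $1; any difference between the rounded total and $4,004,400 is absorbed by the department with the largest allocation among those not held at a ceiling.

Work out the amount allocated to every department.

Billable hours total: 4,995.
Unconstrained shares: Maintenance 1,713,193.75; Inspection 379,997.12; Warehouse 773,622.82; Machining 60,126.13; R&D 202,825.47; Plating 874,634.71.
Held at cap: Maintenance ($685,300), R&D ($83,200); remaining pool $3,235,900 reallocated over remaining billable hours 2,605.
Remaining shares: Inspection 588,797.16 → $588,797; Warehouse 1,198,711.52 → $1,198,712; Machining 93,164.11 → $93,164; Plating 1,355,227.22 → $1,355,227.

Maintenance: $685,300 · Inspection: $588,797 · Warehouse: $1,198,712 · Machining: $93,164 · R&D: $83,200 · Plating: $1,355,227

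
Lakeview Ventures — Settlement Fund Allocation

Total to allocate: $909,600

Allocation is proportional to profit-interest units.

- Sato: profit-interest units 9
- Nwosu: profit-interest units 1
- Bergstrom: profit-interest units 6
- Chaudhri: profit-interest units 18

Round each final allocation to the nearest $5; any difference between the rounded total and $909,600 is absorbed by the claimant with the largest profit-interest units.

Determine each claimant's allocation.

Combined profit-interest units = 9 + 1 + 6 + 18 = 34.
Raw shares: Sato 240,776.47; Nwosu 26,752.94; Bergstrom 160,517.65; Chaudhri 481,552.94.
Rounded to nearest $5: Sato $240,775; Nwosu $26,755; Bergstrom $160,520; Chaudhri $481,555. Sum = $909,605.
Difference $909,600 − $909,605 = −$5 applied to largest profit-interest units (Chaudhri): Chaudhri becomes $481,550.

Sato: $240,775 | Nwosu: $26,755 | Bergstrom: $160,520 | Chaudhri: $481,550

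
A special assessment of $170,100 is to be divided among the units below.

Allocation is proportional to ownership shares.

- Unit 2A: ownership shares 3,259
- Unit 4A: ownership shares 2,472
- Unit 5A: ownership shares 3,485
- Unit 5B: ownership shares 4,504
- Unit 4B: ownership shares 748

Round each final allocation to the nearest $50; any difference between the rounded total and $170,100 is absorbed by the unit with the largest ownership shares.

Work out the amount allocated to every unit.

Sum of ownership shares: 14,468.
Unrounded shares: Unit 2A 3,259/14,468 × $170,100 = 38,316.00; Unit 4A 2,472/14,468 × $170,100 = 29,063.26; Unit 5A 3,485/14,468 × $170,100 = 40,973.08; Unit 5B 4,504/14,468 × $170,100 = 52,953.44; Unit 4B 748/14,468 × $170,100 = 8,794.22.
At nearest $50: Unit 2A $38,300; Unit 4A $29,050; Unit 5A $40,950; Unit 5B $52,950; Unit 4B $8,800. Sum = $170,050.
Difference $170,100 − $170,050 = +$50 applied to largest ownership shares (Unit 5B): Unit 5B becomes $53,000.

Unit 2A: $38,300 | Unit 4A: $29,050 | Unit 5A: $40,950 | Unit 5B: $53,000 | Unit 4B: $8,800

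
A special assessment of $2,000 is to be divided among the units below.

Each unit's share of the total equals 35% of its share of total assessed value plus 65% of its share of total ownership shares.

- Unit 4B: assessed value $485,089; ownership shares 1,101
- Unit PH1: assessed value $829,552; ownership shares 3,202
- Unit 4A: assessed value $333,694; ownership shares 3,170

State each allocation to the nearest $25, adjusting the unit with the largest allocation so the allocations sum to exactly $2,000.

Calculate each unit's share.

Unit 4B: $400 | Unit PH1: $900 | Unit 4A: $700

Totals — assessed value 1,648,335, ownership shares 7,473.
Combined weights (35% assessed value + 65% ownership shares): Unit 4B 0.1988; Unit PH1 0.4547; Unit 4A 0.3466.
Pro-rata amounts: Unit 4B 397.53; Unit PH1 909.31; Unit 4A 693.16.
After rounding ($25): Unit 4B $400; Unit PH1 $900; Unit 4A $700. Sum = $2,000.
Rounded total matches; no reconciliation needed.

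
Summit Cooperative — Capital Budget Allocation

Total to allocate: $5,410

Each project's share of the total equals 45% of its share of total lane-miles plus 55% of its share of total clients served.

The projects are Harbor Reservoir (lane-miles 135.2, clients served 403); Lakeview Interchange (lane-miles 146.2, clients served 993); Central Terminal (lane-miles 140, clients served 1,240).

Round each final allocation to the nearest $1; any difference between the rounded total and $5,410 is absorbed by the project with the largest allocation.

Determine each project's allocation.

Totals — lane-miles 421.4, clients served 2,636.
Composite weights (45% lane-miles + 55% clients served): Harbor Reservoir 0.2285; Lakeview Interchange 0.3633; Central Terminal 0.4082.
Raw shares: Harbor Reservoir 1,235.98; Lakeview Interchange 1,965.51; Central Terminal 2,208.51.
Rounded to nearest $1: Harbor Reservoir $1,236; Lakeview Interchange $1,966; Central Terminal $2,209. Sum = $5,411.
Difference $5,410 − $5,411 = −$1 applied to largest allocation (Central Terminal): Central Terminal becomes $2,208.

Harbor Reservoir: $1,236 | Lakeview Interchange: $1,966 | Central Terminal: $2,208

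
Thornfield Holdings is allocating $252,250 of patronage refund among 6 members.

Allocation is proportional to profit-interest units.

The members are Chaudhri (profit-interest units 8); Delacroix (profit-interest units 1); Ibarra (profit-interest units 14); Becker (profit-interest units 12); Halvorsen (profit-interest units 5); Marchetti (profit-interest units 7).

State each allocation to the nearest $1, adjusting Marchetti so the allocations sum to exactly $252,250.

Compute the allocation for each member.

Profit-interest units total: 47.
Proportional shares: Chaudhri 8/47 × $252,250 = 42,936.17; Delacroix 1/47 × $252,250 = 5,367.02; Ibarra 14/47 × $252,250 = 75,138.30; Becker 12/47 × $252,250 = 64,404.26; Halvorsen 5/47 × $252,250 = 26,835.11; Marchetti 7/47 × $252,250 = 37,569.15.
After rounding ($1): Chaudhri $42,936; Delacroix $5,367; Ibarra $75,138; Becker $64,404; Halvorsen $26,835; Marchetti $37,569. Sum = $252,249.
Difference $252,250 − $252,249 = +$1 applied to Marchetti: Marchetti becomes $37,570.

Chaudhri: $42,936 · Delacroix: $5,367 · Ibarra: $75,138 · Becker: $64,404 · Halvorsen: $26,835 · Marchetti: $37,570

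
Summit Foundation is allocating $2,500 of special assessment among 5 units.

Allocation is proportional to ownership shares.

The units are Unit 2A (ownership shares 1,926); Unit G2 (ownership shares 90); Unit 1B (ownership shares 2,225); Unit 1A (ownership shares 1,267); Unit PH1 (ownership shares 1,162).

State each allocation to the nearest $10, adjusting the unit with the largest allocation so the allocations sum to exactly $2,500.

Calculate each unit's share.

Unit 2A: $720; Unit G2: $30; Unit 1B: $840; Unit 1A: $470; Unit PH1: $440

Sum of ownership shares: 6,670.
Unrounded shares: Unit 2A 1,926/6,670 × $2,500 = 721.89; Unit G2 90/6,670 × $2,500 = 33.73; Unit 1B 2,225/6,670 × $2,500 = 833.96; Unit 1A 1,267/6,670 × $2,500 = 474.89; Unit PH1 1,162/6,670 × $2,500 = 435.53.
After rounding ($10): Unit 2A $720; Unit G2 $30; Unit 1B $830; Unit 1A $470; Unit PH1 $440. Sum = $2,490.
Difference $2,500 − $2,490 = +$10 applied to largest allocation (Unit 1B): Unit 1B becomes $840.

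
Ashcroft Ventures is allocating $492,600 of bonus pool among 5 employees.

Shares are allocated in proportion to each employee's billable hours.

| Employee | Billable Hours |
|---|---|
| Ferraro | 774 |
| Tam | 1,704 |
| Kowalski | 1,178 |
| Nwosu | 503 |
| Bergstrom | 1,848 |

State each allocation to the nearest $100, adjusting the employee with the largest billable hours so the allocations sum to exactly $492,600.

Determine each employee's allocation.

Combined billable hours = 6,007.
Proportional shares: Ferraro 774/6,007 × $492,600 = 63,471.35; Tam 1,704/6,007 × $492,600 = 139,735.38; Kowalski 1,178/6,007 × $492,600 = 96,601.10; Nwosu 503/6,007 × $492,600 = 41,248.18; Bergstrom 1,848/6,007 × $492,600 = 151,544.00.
After rounding ($100): Ferraro $63,500; Tam $139,700; Kowalski $96,600; Nwosu $41,200; Bergstrom $151,500. Sum = $492,500.
Difference $492,600 − $492,500 = +$100 applied to largest billable hours (Bergstrom): Bergstrom becomes $151,600.

Ferraro: $63,500 · Tam: $139,700 · Kowalski: $96,600 · Nwosu: $41,200 · Bergstrom: $151,600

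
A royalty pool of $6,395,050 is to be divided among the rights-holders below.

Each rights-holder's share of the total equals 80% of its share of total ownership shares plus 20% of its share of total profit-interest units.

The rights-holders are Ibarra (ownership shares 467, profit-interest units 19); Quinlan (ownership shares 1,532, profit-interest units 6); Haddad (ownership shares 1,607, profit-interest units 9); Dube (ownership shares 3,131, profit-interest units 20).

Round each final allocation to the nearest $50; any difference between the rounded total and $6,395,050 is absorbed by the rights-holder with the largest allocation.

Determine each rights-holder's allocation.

Ibarra: $804,650 | Quinlan: $1,305,500 | Haddad: $1,433,500 | Dube: $2,851,400

Totals — ownership shares 6,737, profit-interest units 54.
Composite weights (80% ownership shares + 20% profit-interest units): Ibarra 0.1258; Quinlan 0.2041; Haddad 0.2242; Dube 0.4459.
Proportional shares: Ibarra 804,659.22; Quinlan 1,305,504.43; Haddad 1,433,515.12; Dube 2,851,371.24.
Rounded to nearest $50: Ibarra $804,650; Quinlan $1,305,500; Haddad $1,433,500; Dube $2,851,350. Sum = $6,395,000.
Difference $6,395,050 − $6,395,000 = +$50 applied to largest allocation (Dube): Dube becomes $2,851,400.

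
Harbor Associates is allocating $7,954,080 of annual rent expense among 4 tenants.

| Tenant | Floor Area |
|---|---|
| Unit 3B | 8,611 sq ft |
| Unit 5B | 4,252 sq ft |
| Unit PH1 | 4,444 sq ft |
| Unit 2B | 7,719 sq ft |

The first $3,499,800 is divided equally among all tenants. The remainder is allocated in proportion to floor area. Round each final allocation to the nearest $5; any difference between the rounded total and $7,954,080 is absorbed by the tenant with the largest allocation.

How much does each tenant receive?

Unit 3B: $2,407,590 · Unit 5B: $1,631,745 · Unit PH1: $1,665,920 · Unit 2B: $2,248,825

First tranche $3,499,800 split equally: $874,950 each.
Remainder $4,454,280 by floor area (total 25,026): Unit 3B 1,532,638.26 → $1,532,640; Unit 5B 756,796.87 → $756,795; Unit PH1 790,970.20 → $790,970; Unit 2B 1,373,874.66 → $1,373,875.
Totals: Unit 3B $874,950 + $1,532,640 = $2,407,590; Unit 5B $874,950 + $756,795 = $1,631,745; Unit PH1 $874,950 + $790,970 = $1,665,920; Unit 2B $874,950 + $1,373,875 = $2,248,825.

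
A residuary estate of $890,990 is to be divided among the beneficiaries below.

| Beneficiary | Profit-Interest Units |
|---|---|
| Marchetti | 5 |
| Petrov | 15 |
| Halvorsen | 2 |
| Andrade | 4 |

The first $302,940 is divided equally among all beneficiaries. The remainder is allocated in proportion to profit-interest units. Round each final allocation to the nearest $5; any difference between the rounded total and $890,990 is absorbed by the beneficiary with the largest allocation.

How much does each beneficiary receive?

$302,940 shared equally gives $75,735 per beneficiary.
Remainder $588,050 by profit-interest units (total 26): Marchetti 113,086.54 → $113,085; Petrov 339,259.62 → $339,260; Halvorsen 45,234.62 → $45,235; Andrade 90,469.23 → $90,470.
Totals: Marchetti $75,735 + $113,085 = $188,820; Petrov $75,735 + $339,260 = $414,995; Halvorsen $75,735 + $45,235 = $120,970; Andrade $75,735 + $90,470 = $166,205.

Marchetti: $188,820; Petrov: $414,995; Halvorsen: $120,970; Andrade: $166,205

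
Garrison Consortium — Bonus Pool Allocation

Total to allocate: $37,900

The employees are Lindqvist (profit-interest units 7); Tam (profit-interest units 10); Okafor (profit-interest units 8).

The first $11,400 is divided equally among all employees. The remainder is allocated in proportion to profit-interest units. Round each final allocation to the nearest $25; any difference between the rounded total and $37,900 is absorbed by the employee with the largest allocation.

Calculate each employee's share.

Lindqvist: $11,225 | Tam: $14,400 | Okafor: $12,275

First tranche $11,400 split equally: $3,800 each.
Remainder $26,500 by profit-interest units (total 25): Lindqvist 7,420.00 → $7,425; Tam 10,600.00 → $10,600; Okafor 8,480.00 → $8,475.
Totals: Lindqvist $3,800 + $7,425 = $11,225; Tam $3,800 + $10,600 = $14,400; Okafor $3,800 + $8,475 = $12,275.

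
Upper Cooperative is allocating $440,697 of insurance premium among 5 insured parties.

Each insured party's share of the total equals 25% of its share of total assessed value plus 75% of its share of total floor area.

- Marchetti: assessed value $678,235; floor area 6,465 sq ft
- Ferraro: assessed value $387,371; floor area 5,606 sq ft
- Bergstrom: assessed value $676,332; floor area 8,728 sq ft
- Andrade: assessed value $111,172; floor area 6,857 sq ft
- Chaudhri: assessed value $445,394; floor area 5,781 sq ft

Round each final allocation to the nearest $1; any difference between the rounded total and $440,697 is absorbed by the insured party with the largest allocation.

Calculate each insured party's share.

Totals — assessed value 2,298,504, floor area 33,437.
Combined weights (25% assessed value + 75% floor area): Marchetti 0.2188; Ferraro 0.1679; Bergstrom 0.2693; Andrade 0.1659; Chaudhri 0.1781.
Unrounded shares: Marchetti 96,415.99; Ferraro 73,982.84; Bergstrom 118,694.40; Andrade 73,109.85; Chaudhri 78,493.92.
Rounded to nearest $1: Marchetti $96,416; Ferraro $73,983; Bergstrom $118,694; Andrade $73,110; Chaudhri $78,494. Sum = $440,697.
Rounded total matches; no reconciliation needed.

Marchetti: $96,416 | Ferraro: $73,983 | Bergstrom: $118,694 | Andrade: $73,110 | Chaudhri: $78,494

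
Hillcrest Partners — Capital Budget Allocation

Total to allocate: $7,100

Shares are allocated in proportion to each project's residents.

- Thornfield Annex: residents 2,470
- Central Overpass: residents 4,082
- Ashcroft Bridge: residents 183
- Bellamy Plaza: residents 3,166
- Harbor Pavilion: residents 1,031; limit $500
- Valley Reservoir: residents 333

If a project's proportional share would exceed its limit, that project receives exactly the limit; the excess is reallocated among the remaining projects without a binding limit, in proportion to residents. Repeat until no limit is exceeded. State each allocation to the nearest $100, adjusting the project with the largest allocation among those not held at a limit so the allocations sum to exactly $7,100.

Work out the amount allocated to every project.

Total residents = 11,265.
Pro-rata shares before constraints: Thornfield Annex 1,556.77; Central Overpass 2,572.77; Ashcroft Bridge 115.34; Bellamy Plaza 1,995.44; Harbor Pavilion 649.81; Valley Reservoir 209.88.
Capped: Harbor Pavilion ($500); balance $6,600 reallocated over remaining residents 10,234.
Redistributed shares: Thornfield Annex 1,592.93 → $1,600; Central Overpass 2,632.52 → $2,600; Ashcroft Bridge 118.02 → $100; Bellamy Plaza 2,041.78 → $2,000; Valley Reservoir 214.75 → $200.
Rounding difference +$100 applied to Central Overpass → $2,700.

Thornfield Annex: $1,600 · Central Overpass: $2,700 · Ashcroft Bridge: $100 · Bellamy Plaza: $2,000 · Harbor Pavilion: $500 · Valley Reservoir: $200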